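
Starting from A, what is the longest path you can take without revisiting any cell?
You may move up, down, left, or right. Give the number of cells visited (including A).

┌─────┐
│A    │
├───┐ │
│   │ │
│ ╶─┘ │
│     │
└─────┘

Finding longest simple path using DFS:
Start: (0, 0)
Longest path visits 9 cells
Path: A → right → right → down → down → left → left → up → right

Solution:

┌─────┐
│A → ↓│
├───┐ │
│↱ B│↓│
│ ╶─┘ │
│↑ ← ↲│
└─────┘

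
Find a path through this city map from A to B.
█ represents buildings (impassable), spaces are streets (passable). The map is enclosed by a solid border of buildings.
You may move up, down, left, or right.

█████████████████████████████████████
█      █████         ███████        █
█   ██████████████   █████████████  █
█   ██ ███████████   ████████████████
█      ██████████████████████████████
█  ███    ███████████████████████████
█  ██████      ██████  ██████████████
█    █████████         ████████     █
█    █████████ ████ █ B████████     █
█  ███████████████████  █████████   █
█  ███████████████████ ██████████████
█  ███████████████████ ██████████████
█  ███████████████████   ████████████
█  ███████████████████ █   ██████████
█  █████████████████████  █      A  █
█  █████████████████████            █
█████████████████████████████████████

Finding the shortest path from A to B:
Movement: cardinal only
Path length: 19 steps
Directions: down → left → left → left → left → left → left → left → left → up → up → left → up → left → left → up → up → up → up

Solution:

█████████████████████████████████████
█      █████         ███████        █
█   ██████████████   █████████████  █
█   ██ ███████████   ████████████████
█      ██████████████████████████████
█  ███    ███████████████████████████
█  ██████      ██████  ██████████████
█    █████████         ████████     █
█    █████████ ████ █ B████████     █
█  ███████████████████↑ █████████   █
█  ███████████████████↑██████████████
█  ███████████████████↑██████████████
█  ███████████████████↑←↰████████████
█  ███████████████████ █↑↰ ██████████
█  █████████████████████ ↑█      A  █
█  █████████████████████ ↑←←←←←←←↲  █
█████████████████████████████████████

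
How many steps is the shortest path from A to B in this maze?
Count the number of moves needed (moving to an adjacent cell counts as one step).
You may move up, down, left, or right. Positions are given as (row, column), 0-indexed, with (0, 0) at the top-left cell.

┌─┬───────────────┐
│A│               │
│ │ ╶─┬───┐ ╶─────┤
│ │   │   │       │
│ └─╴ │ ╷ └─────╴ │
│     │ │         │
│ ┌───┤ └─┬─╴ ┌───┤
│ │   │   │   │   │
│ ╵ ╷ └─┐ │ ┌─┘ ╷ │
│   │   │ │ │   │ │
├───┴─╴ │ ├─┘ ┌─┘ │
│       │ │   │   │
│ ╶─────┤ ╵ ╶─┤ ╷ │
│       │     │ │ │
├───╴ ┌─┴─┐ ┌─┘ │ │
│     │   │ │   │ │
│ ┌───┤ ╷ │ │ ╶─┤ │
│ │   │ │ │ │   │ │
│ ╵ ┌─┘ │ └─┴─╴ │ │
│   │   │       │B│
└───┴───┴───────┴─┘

Using BFS to find shortest path:
Start: (0, 0), End: (9, 8)
Path found:
(0,0) → (1,0) → (2,0) → (2,1) → (2,2) → (1,2) → (1,1) → (0,1) → (0,2) → (0,3) → (0,4) → (0,5) → (1,5) → (1,6) → (1,7) → (1,8) → (2,8) → (2,7) → (2,6) → (2,5) → (2,4) → (1,4) → (1,3) → (2,3) → (3,3) → (3,4) → (4,4) → (5,4) → (6,4) → (6,5) → (5,5) → (5,6) → (4,6) → (4,7) → (3,7) → (3,8) → (4,8) → (5,8) → (6,8) → (7,8) → (8,8) → (9,8)
Number of steps: 41

Solution:

┌─┬───────────────┐
│A│↱ → → → ↓      │
│ │ ╶─┬───┐ ╶─────┤
│↓│↑ ↰│↓ ↰│↳ → → ↓│
│ └─╴ │ ╷ └─────╴ │
│↳ → ↑│↓│↑ ← ← ← ↲│
│ ┌───┤ └─┬─╴ ┌───┤
│ │   │↳ ↓│   │↱ ↓│
│ ╵ ╷ └─┐ │ ┌─┘ ╷ │
│   │   │↓│ │↱ ↑│↓│
├───┴─╴ │ ├─┘ ┌─┘ │
│       │↓│↱ ↑│  ↓│
│ ╶─────┤ ╵ ╶─┤ ╷ │
│       │↳ ↑  │ │↓│
├───╴ ┌─┴─┐ ┌─┘ │ │
│     │   │ │   │↓│
│ ┌───┤ ╷ │ │ ╶─┤ │
│ │   │ │ │ │   │↓│
│ ╵ ┌─┘ │ └─┴─╴ │ │
│   │   │       │B│
└───┴───┴───────┴─┘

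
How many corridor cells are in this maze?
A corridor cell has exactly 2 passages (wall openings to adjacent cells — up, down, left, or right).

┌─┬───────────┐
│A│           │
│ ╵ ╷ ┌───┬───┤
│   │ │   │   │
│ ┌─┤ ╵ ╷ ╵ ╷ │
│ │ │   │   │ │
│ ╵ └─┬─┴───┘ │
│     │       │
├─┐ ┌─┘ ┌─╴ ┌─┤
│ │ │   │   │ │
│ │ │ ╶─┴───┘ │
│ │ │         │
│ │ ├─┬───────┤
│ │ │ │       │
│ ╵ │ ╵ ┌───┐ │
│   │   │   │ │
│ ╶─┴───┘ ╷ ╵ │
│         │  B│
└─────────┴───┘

Counting cells with exactly 2 passages:
Total corridor cells: 50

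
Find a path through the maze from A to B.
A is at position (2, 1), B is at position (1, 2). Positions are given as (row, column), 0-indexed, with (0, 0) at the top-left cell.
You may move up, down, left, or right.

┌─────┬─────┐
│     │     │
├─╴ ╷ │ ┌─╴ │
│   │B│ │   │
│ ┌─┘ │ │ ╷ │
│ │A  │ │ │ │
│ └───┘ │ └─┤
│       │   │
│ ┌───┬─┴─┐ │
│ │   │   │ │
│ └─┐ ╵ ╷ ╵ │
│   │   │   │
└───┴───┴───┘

Finding the shortest path from (2, 1) to (1, 2):
Path length: 2 steps
Directions: right → up

Solution:

┌─────┬─────┐
│     │     │
├─╴ ╷ │ ┌─╴ │
│   │B│ │   │
│ ┌─┘ │ │ ╷ │
│ │A ↑│ │ │ │
│ └───┘ │ └─┤
│       │   │
│ ┌───┬─┴─┐ │
│ │   │   │ │
│ └─┐ ╵ ╷ ╵ │
│   │   │   │
└───┴───┴───┘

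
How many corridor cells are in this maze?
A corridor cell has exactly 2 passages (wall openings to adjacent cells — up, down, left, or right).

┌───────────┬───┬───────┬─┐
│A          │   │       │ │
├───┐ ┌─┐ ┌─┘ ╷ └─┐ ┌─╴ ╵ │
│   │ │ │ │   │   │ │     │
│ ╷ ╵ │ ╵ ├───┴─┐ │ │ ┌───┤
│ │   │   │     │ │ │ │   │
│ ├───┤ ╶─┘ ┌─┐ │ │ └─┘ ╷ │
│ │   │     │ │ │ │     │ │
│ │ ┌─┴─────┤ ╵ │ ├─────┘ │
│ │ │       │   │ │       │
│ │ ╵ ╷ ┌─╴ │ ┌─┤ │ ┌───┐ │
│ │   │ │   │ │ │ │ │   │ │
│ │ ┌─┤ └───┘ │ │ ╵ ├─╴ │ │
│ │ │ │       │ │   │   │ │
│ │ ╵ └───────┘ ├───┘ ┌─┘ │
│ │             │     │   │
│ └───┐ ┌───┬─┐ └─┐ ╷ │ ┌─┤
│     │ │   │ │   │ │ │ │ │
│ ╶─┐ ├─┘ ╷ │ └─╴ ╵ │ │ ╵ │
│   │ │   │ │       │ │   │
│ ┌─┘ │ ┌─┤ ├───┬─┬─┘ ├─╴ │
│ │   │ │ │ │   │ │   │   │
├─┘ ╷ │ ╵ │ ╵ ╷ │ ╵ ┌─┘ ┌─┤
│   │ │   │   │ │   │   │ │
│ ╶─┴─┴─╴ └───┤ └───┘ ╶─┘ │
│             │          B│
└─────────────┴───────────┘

Counting cells with exactly 2 passages:
Total corridor cells: 123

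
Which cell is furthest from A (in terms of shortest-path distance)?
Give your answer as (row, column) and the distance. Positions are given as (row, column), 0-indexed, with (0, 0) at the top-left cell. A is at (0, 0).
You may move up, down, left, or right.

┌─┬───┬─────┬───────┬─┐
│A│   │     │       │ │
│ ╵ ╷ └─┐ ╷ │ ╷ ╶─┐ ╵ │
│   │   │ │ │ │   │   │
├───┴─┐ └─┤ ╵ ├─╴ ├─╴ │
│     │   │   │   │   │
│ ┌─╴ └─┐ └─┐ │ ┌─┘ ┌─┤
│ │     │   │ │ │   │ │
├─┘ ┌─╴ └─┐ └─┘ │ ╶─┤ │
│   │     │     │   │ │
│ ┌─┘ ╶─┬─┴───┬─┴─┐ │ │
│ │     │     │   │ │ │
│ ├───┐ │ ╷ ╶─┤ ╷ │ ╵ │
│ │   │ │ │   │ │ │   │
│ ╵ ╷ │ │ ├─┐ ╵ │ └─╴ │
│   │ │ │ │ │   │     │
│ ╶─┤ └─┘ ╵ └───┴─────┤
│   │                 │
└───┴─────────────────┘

Computing BFS distances from A to all cells:
Furthest cell: (7, 3)
Distance: 68 steps

Path from A to the furthest cell:

┌─┬───┬─────┬───────┬─┐
│A│↱ ↓│     │  ↱ → ↓│ │
│ ╵ ╷ └─┐ ╷ │ ╷ ╶─┐ ╵ │
│↳ ↑│↳ ↓│ │ │ │↑ ↰│↳ ↓│
├───┴─┐ └─┤ ╵ ├─╴ ├─╴ │
│     │↳ ↓│   │↱ ↑│↓ ↲│
│ ┌─╴ └─┐ └─┐ │ ┌─┘ ┌─┤
│ │↱ → ↓│↳ ↓│ │↑│↓ ↲│ │
├─┘ ┌─╴ └─┐ └─┘ │ ╶─┤ │
│↱ ↑│↓ ↲  │↳ → ↑│↳ ↓│ │
│ ┌─┘ ╶─┬─┴───┬─┴─┐ │ │
│↑│  ↳ ↓│↓ ↰  │↓ ↰│↓│ │
│ ├───┐ │ ╷ ╶─┤ ╷ │ ╵ │
│↑│↓ ↰│↓│↓│↑ ↰│↓│↑│↳ ↓│
│ ╵ ╷ │ │ ├─┐ ╵ │ └─╴ │
│↑ ↲│↑│B│↓│ │↑ ↲│↑ ← ↲│
│ ╶─┤ └─┘ ╵ └───┴─────┤
│   │↑ ← ↲            │
└───┴─────────────────┘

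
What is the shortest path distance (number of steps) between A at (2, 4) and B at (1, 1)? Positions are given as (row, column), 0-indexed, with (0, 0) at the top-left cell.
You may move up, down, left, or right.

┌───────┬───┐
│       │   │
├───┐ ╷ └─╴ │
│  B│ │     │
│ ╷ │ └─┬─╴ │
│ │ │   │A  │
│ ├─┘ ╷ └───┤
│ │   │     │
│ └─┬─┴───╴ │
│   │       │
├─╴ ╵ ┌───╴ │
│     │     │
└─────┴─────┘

Finding path from (2, 4) to (1, 1):
Path: (2,4) → (2,5) → (1,5) → (1,4) → (1,3) → (0,3) → (0,2) → (1,2) → (2,2) → (2,3) → (3,3) → (3,4) → (3,5) → (4,5) → (4,4) → (4,3) → (4,2) → (5,2) → (5,1) → (4,1) → (4,0) → (3,0) → (2,0) → (1,0) → (1,1)
Distance: 24 steps

Solution:

┌───────┬───┐
│    ↓ ↰│   │
├───┐ ╷ └─╴ │
│↱ B│↓│↑ ← ↰│
│ ╷ │ └─┬─╴ │
│↑│ │↳ ↓│A ↑│
│ ├─┘ ╷ └───┤
│↑│   │↳ → ↓│
│ └─┬─┴───╴ │
│↑ ↰│↓ ← ← ↲│
├─╴ ╵ ┌───╴ │
│  ↑ ↲│     │
└─────┴─────┘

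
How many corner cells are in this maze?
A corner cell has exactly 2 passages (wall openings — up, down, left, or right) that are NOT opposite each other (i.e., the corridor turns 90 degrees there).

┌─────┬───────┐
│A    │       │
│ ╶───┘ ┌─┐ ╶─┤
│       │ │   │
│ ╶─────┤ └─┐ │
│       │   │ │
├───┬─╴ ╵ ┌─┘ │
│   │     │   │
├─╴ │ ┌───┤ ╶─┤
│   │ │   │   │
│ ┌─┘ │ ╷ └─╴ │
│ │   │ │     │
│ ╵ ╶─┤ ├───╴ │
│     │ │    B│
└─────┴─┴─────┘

Counting corner cells (2 non-opposite passages):
Total corners: 23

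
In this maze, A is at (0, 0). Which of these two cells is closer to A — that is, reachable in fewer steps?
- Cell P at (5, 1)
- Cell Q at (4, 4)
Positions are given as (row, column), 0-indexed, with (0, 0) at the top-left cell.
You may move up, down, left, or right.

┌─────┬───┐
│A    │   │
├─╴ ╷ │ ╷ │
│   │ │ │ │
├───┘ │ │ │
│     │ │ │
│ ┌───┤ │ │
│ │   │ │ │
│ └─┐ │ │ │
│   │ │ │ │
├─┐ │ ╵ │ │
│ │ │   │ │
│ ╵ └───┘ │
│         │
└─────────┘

Shortest path A → P at (5, 1): 10 steps
Shortest path A → Q at (4, 4): 16 steps

P is closer (10 steps vs 16 steps).

Path to P:

┌─────┬───┐
│A → ↓│   │
├─╴ ╷ │ ╷ │
│   │↓│ │ │
├───┘ │ │ │
│↓ ← ↲│ │ │
│ ┌───┤ │ │
│↓│   │ │ │
│ └─┐ │ │ │
│↳ ↓│ │ │ │
├─┐ │ ╵ │ │
│ │P│   │ │
│ ╵ └───┘ │
│         │
└─────────┘

Path to Q:

┌─────┬───┐
│A → ↓│   │
├─╴ ╷ │ ╷ │
│   │↓│ │ │
├───┘ │ │ │
│↓ ← ↲│ │ │
│ ┌───┤ │ │
│↓│   │ │ │
│ └─┐ │ │ │
│↳ ↓│ │ │Q│
├─┐ │ ╵ │ │
│ │↓│   │↑│
│ ╵ └───┘ │
│  ↳ → → ↑│
└─────────┘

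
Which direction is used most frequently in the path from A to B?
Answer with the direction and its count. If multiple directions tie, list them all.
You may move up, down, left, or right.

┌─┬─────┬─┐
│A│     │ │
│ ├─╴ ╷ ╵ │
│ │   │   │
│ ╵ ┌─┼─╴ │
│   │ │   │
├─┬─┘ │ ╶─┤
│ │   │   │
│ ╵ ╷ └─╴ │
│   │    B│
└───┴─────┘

Directions: down, down, right, up, right, up, right, down, right, down, left, down, right, down
Counts: {'down': 6, 'right': 5, 'up': 2, 'left': 1}
Most common: down (6 times)

Solution:

┌─┬─────┬─┐
│A│  ↱ ↓│ │
│ ├─╴ ╷ ╵ │
│↓│↱ ↑│↳ ↓│
│ ╵ ┌─┼─╴ │
│↳ ↑│ │↓ ↲│
├─┬─┘ │ ╶─┤
│ │   │↳ ↓│
│ ╵ ╷ └─╴ │
│   │    B│
└───┴─────┘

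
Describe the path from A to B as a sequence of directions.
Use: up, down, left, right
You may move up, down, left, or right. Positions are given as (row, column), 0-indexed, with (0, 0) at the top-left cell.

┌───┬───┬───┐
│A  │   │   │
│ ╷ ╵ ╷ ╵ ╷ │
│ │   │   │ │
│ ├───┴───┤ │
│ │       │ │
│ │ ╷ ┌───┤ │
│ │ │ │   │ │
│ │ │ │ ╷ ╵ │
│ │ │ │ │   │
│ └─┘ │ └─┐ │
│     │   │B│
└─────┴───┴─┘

Finding the path and converting it to directions:
Path through cells: (0,0) → (0,1) → (1,1) → (1,2) → (0,2) → (0,3) → (1,3) → (1,4) → (0,4) → (0,5) → (1,5) → (2,5) → (3,5) → (4,5) → (5,5)
Directions: right, down, right, up, right, down, right, up, right, down, down, down, down, down

Solution:

┌───┬───┬───┐
│A ↓│↱ ↓│↱ ↓│
│ ╷ ╵ ╷ ╵ ╷ │
│ │↳ ↑│↳ ↑│↓│
│ ├───┴───┤ │
│ │       │↓│
│ │ ╷ ┌───┤ │
│ │ │ │   │↓│
│ │ │ │ ╷ ╵ │
│ │ │ │ │  ↓│
│ └─┘ │ └─┐ │
│     │   │B│
└─────┴───┴─┘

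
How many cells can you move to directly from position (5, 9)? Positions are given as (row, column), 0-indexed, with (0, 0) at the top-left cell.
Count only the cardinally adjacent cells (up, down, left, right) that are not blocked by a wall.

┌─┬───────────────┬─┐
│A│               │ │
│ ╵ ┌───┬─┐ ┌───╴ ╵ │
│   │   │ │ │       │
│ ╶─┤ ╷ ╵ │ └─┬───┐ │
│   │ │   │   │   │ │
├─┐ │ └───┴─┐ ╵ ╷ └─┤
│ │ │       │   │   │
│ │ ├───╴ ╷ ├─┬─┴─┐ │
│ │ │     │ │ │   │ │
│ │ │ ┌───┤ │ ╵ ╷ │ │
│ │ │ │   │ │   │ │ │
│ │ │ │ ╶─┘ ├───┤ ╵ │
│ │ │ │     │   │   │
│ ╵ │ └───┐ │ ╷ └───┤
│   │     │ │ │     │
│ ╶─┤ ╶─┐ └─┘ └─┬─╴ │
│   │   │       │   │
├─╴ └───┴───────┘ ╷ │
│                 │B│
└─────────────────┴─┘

Checking passable neighbors of (5, 9):
Neighbors: (4, 9), (6, 9)
Count: 2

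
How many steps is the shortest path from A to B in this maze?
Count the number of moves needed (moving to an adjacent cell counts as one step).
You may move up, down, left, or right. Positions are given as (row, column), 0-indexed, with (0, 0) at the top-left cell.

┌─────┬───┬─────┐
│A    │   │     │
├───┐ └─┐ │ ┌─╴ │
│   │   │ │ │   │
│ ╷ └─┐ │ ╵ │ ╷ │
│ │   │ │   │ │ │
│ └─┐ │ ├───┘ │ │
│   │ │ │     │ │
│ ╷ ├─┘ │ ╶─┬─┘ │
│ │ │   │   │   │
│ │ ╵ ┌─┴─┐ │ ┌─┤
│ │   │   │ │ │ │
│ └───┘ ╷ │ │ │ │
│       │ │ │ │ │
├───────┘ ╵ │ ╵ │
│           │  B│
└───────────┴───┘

Using BFS to find shortest path:
Start: (0, 0), End: (7, 7)
Path found:
(0,0) → (0,1) → (0,2) → (1,2) → (1,3) → (2,3) → (3,3) → (4,3) → (4,2) → (5,2) → (5,1) → (4,1) → (3,1) → (3,0) → (4,0) → (5,0) → (6,0) → (6,1) → (6,2) → (6,3) → (5,3) → (5,4) → (6,4) → (7,4) → (7,5) → (6,5) → (5,5) → (4,5) → (4,4) → (3,4) → (3,5) → (3,6) → (2,6) → (1,6) → (1,7) → (2,7) → (3,7) → (4,7) → (4,6) → (5,6) → (6,6) → (7,6) → (7,7)
Number of steps: 42

Solution:

┌─────┬───┬─────┐
│A → ↓│   │     │
├───┐ └─┐ │ ┌─╴ │
│   │↳ ↓│ │ │↱ ↓│
│ ╷ └─┐ │ ╵ │ ╷ │
│ │   │↓│   │↑│↓│
│ └─┐ │ ├───┘ │ │
│↓ ↰│ │↓│↱ → ↑│↓│
│ ╷ ├─┘ │ ╶─┬─┘ │
│↓│↑│↓ ↲│↑ ↰│↓ ↲│
│ │ ╵ ┌─┴─┐ │ ┌─┤
│↓│↑ ↲│↱ ↓│↑│↓│ │
│ └───┘ ╷ │ │ │ │
│↳ → → ↑│↓│↑│↓│ │
├───────┘ ╵ │ ╵ │
│        ↳ ↑│↳ B│
└───────────┴───┘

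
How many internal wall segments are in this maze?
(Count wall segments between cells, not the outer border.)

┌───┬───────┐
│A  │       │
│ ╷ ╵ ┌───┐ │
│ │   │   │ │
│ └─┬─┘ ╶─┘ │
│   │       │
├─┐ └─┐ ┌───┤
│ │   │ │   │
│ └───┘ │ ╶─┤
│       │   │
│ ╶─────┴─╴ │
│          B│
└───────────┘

Counting internal wall segments:
Total internal walls: 25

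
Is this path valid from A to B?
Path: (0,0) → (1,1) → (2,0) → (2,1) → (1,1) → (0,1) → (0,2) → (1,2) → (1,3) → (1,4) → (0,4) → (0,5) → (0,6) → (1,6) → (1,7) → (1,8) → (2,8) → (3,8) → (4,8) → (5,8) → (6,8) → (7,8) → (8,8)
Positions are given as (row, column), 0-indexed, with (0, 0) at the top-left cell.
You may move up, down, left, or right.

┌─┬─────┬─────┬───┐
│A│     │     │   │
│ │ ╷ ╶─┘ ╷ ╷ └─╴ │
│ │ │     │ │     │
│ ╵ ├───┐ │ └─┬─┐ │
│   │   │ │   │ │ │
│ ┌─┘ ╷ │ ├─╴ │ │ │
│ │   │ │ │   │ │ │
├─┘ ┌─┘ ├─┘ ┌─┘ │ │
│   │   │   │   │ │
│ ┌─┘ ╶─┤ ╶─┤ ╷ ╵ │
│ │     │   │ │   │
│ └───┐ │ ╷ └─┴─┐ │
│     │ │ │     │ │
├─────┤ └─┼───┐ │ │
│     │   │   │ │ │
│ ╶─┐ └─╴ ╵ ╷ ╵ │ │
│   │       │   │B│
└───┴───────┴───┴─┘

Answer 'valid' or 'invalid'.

Checking path validity:
Result: Invalid move at step 1: cannot move from (0, 0) to (1, 1).

invalid

Correct solution:

┌─┬─────┬─────┬───┐
│A│↱ ↓  │↱ → ↓│   │
│ │ ╷ ╶─┘ ╷ ╷ └─╴ │
│↓│↑│↳ → ↑│ │↳ → ↓│
│ ╵ ├───┐ │ └─┬─┐ │
│↳ ↑│   │ │   │ │↓│
│ ┌─┘ ╷ │ ├─╴ │ │ │
│ │   │ │ │   │ │↓│
├─┘ ┌─┘ ├─┘ ┌─┘ │ │
│   │   │   │   │↓│
│ ┌─┘ ╶─┤ ╶─┤ ╷ ╵ │
│ │     │   │ │  ↓│
│ └───┐ │ ╷ └─┴─┐ │
│     │ │ │     │↓│
├─────┤ └─┼───┐ │ │
│     │   │   │ │↓│
│ ╶─┐ └─╴ ╵ ╷ ╵ │ │
│   │       │   │B│
└───┴───────┴───┴─┘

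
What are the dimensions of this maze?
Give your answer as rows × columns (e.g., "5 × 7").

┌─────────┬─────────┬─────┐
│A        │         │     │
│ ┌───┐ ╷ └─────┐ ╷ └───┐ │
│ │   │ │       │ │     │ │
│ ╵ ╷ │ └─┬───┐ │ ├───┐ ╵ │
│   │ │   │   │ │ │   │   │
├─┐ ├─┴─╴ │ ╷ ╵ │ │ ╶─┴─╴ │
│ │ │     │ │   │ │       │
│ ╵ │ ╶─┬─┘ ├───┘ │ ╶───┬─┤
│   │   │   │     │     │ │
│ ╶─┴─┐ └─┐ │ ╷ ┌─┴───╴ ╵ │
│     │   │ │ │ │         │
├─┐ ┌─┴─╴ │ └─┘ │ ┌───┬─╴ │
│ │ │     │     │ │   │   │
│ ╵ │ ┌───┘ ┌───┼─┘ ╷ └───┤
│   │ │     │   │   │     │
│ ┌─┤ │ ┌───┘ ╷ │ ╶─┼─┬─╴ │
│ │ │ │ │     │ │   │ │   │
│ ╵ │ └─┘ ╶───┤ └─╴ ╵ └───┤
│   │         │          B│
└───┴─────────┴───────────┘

Counting the maze dimensions:
Rows (vertical): 10
Columns (horizontal): 13
Dimensions: 10 × 13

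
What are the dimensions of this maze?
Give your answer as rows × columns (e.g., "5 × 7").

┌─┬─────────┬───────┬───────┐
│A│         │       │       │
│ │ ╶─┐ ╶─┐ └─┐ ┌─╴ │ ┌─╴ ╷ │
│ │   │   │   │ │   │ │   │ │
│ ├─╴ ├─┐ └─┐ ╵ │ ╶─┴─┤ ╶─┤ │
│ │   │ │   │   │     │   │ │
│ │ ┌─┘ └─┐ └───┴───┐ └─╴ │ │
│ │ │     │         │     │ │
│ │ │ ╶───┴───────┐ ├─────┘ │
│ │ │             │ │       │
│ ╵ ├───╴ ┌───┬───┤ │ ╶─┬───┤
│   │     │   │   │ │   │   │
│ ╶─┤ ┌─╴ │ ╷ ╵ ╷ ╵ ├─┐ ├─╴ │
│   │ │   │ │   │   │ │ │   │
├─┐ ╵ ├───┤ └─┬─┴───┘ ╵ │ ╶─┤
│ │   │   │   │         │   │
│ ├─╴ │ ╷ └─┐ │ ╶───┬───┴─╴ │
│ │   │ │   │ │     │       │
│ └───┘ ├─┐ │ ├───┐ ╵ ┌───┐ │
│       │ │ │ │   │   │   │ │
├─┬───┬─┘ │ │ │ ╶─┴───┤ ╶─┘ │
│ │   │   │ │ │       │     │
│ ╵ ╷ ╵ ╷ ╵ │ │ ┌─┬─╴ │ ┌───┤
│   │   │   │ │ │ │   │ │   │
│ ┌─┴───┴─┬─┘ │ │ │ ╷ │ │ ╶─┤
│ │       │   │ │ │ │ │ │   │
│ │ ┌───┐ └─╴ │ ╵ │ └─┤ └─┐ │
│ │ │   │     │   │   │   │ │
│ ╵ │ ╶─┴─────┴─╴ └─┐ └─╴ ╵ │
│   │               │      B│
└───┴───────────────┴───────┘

Counting the maze dimensions:
Rows (vertical): 15
Columns (horizontal): 14
Dimensions: 15 × 14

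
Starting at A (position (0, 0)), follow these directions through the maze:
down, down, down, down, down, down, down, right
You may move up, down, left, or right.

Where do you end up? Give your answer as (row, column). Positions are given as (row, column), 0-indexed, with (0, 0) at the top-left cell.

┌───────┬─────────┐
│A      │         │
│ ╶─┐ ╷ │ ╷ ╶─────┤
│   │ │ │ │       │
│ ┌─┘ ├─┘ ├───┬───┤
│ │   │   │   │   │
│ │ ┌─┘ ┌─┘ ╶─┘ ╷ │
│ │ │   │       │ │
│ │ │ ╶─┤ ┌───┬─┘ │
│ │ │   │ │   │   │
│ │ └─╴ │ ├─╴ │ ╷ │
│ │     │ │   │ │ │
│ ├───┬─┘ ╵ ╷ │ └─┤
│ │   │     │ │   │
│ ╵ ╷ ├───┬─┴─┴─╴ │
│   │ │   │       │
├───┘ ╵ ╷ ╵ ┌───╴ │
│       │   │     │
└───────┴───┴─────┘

Following directions step by step:
Start: (0, 0)
  down: (0, 0) → (1, 0)
  down: (1, 0) → (2, 0)
  down: (2, 0) → (3, 0)
  down: (3, 0) → (4, 0)
  down: (4, 0) → (5, 0)
  down: (5, 0) → (6, 0)
  down: (6, 0) → (7, 0)
  right: (7, 0) → (7, 1)
Final position: (7, 1)

Path taken:

┌───────┬─────────┐
│A      │         │
│ ╶─┐ ╷ │ ╷ ╶─────┤
│↓  │ │ │ │       │
│ ┌─┘ ├─┘ ├───┬───┤
│↓│   │   │   │   │
│ │ ┌─┘ ┌─┘ ╶─┘ ╷ │
│↓│ │   │       │ │
│ │ │ ╶─┤ ┌───┬─┘ │
│↓│ │   │ │   │   │
│ │ └─╴ │ ├─╴ │ ╷ │
│↓│     │ │   │ │ │
│ ├───┬─┘ ╵ ╷ │ └─┤
│↓│   │     │ │   │
│ ╵ ╷ ├───┬─┴─┴─╴ │
│↳ B│ │   │       │
├───┘ ╵ ╷ ╵ ┌───╴ │
│       │   │     │
└───────┴───┴─────┘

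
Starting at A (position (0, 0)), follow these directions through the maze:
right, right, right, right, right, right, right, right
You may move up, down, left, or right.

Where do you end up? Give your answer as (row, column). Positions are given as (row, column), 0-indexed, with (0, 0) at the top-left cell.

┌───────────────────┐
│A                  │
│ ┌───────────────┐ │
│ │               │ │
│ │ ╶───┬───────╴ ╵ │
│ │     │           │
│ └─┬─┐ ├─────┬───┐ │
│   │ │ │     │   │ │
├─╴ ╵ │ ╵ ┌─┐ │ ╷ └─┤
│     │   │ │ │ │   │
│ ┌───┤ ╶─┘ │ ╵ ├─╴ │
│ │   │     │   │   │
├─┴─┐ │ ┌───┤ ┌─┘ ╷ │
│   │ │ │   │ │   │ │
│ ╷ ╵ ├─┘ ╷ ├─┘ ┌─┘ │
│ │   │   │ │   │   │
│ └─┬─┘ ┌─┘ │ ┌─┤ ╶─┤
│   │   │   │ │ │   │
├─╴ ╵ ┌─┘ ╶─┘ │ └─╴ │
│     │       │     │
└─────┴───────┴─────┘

Following directions step by step:
Start: (0, 0)
  right: (0, 0) → (0, 1)
  right: (0, 1) → (0, 2)
  right: (0, 2) → (0, 3)
  right: (0, 3) → (0, 4)
  right: (0, 4) → (0, 5)
  right: (0, 5) → (0, 6)
  right: (0, 6) → (0, 7)
  right: (0, 7) → (0, 8)
Final position: (0, 8)

Path taken:

┌───────────────────┐
│A → → → → → → → B  │
│ ┌───────────────┐ │
│ │               │ │
│ │ ╶───┬───────╴ ╵ │
│ │     │           │
│ └─┬─┐ ├─────┬───┐ │
│   │ │ │     │   │ │
├─╴ ╵ │ ╵ ┌─┐ │ ╷ └─┤
│     │   │ │ │ │   │
│ ┌───┤ ╶─┘ │ ╵ ├─╴ │
│ │   │     │   │   │
├─┴─┐ │ ┌───┤ ┌─┘ ╷ │
│   │ │ │   │ │   │ │
│ ╷ ╵ ├─┘ ╷ ├─┘ ┌─┘ │
│ │   │   │ │   │   │
│ └─┬─┘ ┌─┘ │ ┌─┤ ╶─┤
│   │   │   │ │ │   │
├─╴ ╵ ┌─┘ ╶─┘ │ └─╴ │
│     │       │     │
└─────┴───────┴─────┘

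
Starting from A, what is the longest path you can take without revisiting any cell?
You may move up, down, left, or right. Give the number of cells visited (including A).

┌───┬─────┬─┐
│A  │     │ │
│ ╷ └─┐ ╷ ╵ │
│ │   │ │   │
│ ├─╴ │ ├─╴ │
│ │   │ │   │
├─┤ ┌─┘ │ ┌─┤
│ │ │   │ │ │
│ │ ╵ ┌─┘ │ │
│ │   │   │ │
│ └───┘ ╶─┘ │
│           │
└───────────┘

Finding longest simple path using DFS:
Start: (0, 0)
Longest path visits 28 cells
Path: A → right → down → right → down → left → down → down → right → up → right → up → up → up → right → down → right → down → left → down → down → left → down → left → left → left → up → up

Solution:

┌───┬─────┬─┐
│A ↓│  ↱ ↓│ │
│ ╷ └─┐ ╷ ╵ │
│ │↳ ↓│↑│↳ ↓│
│ ├─╴ │ ├─╴ │
│ │↓ ↲│↑│↓ ↲│
├─┤ ┌─┘ │ ┌─┤
│B│↓│↱ ↑│↓│ │
│ │ ╵ ┌─┘ │ │
│↑│↳ ↑│↓ ↲│ │
│ └───┘ ╶─┘ │
│↑ ← ← ↲    │
└───────────┘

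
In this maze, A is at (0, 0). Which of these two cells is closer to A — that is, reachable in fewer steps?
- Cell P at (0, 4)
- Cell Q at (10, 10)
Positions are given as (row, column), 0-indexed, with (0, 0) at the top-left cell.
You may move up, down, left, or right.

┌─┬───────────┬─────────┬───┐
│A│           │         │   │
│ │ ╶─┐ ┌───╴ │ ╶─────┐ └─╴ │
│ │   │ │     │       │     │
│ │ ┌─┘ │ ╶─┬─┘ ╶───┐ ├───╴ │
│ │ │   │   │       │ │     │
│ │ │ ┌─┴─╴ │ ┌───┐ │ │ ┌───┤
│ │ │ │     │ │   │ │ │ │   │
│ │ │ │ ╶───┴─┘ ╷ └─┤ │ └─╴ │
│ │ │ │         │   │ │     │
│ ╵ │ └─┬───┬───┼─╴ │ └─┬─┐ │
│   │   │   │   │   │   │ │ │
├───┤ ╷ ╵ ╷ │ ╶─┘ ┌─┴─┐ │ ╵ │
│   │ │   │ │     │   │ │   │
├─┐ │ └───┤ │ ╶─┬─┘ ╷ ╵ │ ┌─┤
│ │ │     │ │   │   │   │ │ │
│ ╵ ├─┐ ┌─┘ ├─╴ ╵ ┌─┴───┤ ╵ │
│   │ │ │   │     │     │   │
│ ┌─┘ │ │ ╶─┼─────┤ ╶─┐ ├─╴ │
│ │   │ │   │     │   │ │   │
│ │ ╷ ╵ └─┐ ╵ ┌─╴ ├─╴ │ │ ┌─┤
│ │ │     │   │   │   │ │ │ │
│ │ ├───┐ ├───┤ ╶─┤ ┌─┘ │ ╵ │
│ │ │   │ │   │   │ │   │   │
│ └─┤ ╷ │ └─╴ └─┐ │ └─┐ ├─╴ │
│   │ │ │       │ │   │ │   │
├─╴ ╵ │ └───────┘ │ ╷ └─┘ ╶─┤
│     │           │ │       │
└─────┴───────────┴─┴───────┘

Shortest path A → P at (0, 4): 14 steps
Shortest path A → Q at (10, 10): 94 steps

P is closer (14 steps vs 94 steps).

Path to P:

┌─┬───────────┬─────────┬───┐
│A│↱ → → P    │         │   │
│ │ ╶─┐ ┌───╴ │ ╶─────┐ └─╴ │
│↓│↑  │ │     │       │     │
│ │ ┌─┘ │ ╶─┬─┘ ╶───┐ ├───╴ │
│↓│↑│   │   │       │ │     │
│ │ │ ┌─┴─╴ │ ┌───┐ │ │ ┌───┤
│↓│↑│ │     │ │   │ │ │ │   │
│ │ │ │ ╶───┴─┘ ╷ └─┤ │ └─╴ │
│↓│↑│ │         │   │ │     │
│ ╵ │ └─┬───┬───┼─╴ │ └─┬─┐ │
│↳ ↑│   │   │   │   │   │ │ │
├───┤ ╷ ╵ ╷ │ ╶─┘ ┌─┴─┐ │ ╵ │
│   │ │   │ │     │   │ │   │
├─┐ │ └───┤ │ ╶─┬─┘ ╷ ╵ │ ┌─┤
│ │ │     │ │   │   │   │ │ │
│ ╵ ├─┐ ┌─┘ ├─╴ ╵ ┌─┴───┤ ╵ │
│   │ │ │   │     │     │   │
│ ┌─┘ │ │ ╶─┼─────┤ ╶─┐ ├─╴ │
│ │   │ │   │     │   │ │   │
│ │ ╷ ╵ └─┐ ╵ ┌─╴ ├─╴ │ │ ┌─┤
│ │ │     │   │   │   │ │ │ │
│ │ ├───┐ ├───┤ ╶─┤ ┌─┘ │ ╵ │
│ │ │   │ │   │   │ │   │   │
│ └─┤ ╷ │ └─╴ └─┐ │ └─┐ ├─╴ │
│   │ │ │       │ │   │ │   │
├─╴ ╵ │ └───────┘ │ ╷ └─┘ ╶─┤
│     │           │ │       │
└─────┴───────────┴─┴───────┘

Path to Q:

┌─┬───────────┬─────────┬───┐
│A│↱ → → → → ↓│↱ → → → ↓│   │
│ │ ╶─┐ ┌───╴ │ ╶─────┐ └─╴ │
│↓│↑  │ │↓ ← ↲│↑ ← ← ↰│↳ → ↓│
│ │ ┌─┘ │ ╶─┬─┘ ╶───┐ ├───╴ │
│↓│↑│   │↳ ↓│       │↑│↓ ← ↲│
│ │ │ ┌─┴─╴ │ ┌───┐ │ │ ┌───┤
│↓│↑│ │↓ ← ↲│ │↱ ↓│ │↑│↓│   │
│ │ │ │ ╶───┴─┘ ╷ └─┤ │ └─╴ │
│↓│↑│ │↳ → → → ↑│↳ ↓│↑│↳ → ↓│
│ ╵ │ └─┬───┬───┼─╴ │ └─┬─┐ │
│↳ ↑│   │   │   │↓ ↲│↑ ↰│ │↓│
├───┤ ╷ ╵ ╷ │ ╶─┘ ┌─┴─┐ │ ╵ │
│   │ │   │ │↓ ← ↲│↱ ↓│↑│↓ ↲│
├─┐ │ └───┤ │ ╶─┬─┘ ╷ ╵ │ ┌─┤
│ │ │     │ │↳ ↓│↱ ↑│↳ ↑│↓│ │
│ ╵ ├─┐ ┌─┘ ├─╴ ╵ ┌─┴───┤ ╵ │
│   │ │ │   │  ↳ ↑│     │↳ ↓│
│ ┌─┘ │ │ ╶─┼─────┤ ╶─┐ ├─╴ │
│ │   │ │   │     │   │ │↓ ↲│
│ │ ╷ ╵ └─┐ ╵ ┌─╴ ├─╴ │ │ ┌─┤
│ │ │     │   │   │↱ Q│ │↓│ │
│ │ ├───┐ ├───┤ ╶─┤ ┌─┘ │ ╵ │
│ │ │   │ │   │   │↑│   │↳ ↓│
│ └─┤ ╷ │ └─╴ └─┐ │ └─┐ ├─╴ │
│   │ │ │       │ │↑ ↰│ │↓ ↲│
├─╴ ╵ │ └───────┘ │ ╷ └─┘ ╶─┤
│     │           │ │↑ ← ↲  │
└─────┴───────────┴─┴───────┘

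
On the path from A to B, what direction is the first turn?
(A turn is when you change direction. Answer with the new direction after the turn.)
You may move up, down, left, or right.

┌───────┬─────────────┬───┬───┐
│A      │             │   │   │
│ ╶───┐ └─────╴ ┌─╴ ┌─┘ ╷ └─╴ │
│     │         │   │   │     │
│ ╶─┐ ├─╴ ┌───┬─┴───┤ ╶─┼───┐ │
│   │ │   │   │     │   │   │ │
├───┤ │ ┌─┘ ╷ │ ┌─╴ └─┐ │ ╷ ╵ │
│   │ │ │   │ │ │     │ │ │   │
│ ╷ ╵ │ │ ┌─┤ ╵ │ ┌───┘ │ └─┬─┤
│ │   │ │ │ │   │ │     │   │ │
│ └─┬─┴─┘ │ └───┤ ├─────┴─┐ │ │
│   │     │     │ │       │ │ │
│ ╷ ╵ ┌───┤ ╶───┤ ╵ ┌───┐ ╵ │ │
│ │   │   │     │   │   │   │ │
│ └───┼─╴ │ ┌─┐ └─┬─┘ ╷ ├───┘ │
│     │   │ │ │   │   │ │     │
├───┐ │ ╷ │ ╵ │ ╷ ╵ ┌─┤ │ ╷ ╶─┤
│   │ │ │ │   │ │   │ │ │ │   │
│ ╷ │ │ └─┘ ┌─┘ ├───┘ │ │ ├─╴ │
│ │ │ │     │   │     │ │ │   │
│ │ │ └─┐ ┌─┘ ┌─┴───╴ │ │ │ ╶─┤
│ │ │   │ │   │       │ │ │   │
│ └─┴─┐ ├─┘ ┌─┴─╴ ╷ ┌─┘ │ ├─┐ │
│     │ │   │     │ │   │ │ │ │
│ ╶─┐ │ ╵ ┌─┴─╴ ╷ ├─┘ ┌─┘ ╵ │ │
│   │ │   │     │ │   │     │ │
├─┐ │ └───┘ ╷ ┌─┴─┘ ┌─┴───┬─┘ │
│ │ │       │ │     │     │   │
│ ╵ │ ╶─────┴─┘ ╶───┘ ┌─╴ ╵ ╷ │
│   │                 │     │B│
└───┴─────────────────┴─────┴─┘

Directions: down, right, right, down, down, down, left, up, left, down, down, down, down, right, right, down, down, down, right, down, down, right, up, right, up, right, up, right, up, up, right, down, right, up, right, up, right, down, down, down, down, down, left, down, left, down, left, left, down, right, right, right, up, right, right, down, right, up, right, down
First turn direction: right

Solution:

┌───────┬─────────────┬───┬───┐
│A      │             │   │   │
│ ╶───┐ └─────╴ ┌─╴ ┌─┘ ╷ └─╴ │
│↳ → ↓│         │   │   │     │
│ ╶─┐ ├─╴ ┌───┬─┴───┤ ╶─┼───┐ │
│   │↓│   │   │     │   │   │ │
├───┤ │ ┌─┘ ╷ │ ┌─╴ └─┐ │ ╷ ╵ │
│↓ ↰│↓│ │   │ │ │     │ │ │   │
│ ╷ ╵ │ │ ┌─┤ ╵ │ ┌───┘ │ └─┬─┤
│↓│↑ ↲│ │ │ │   │ │     │   │ │
│ └─┬─┴─┘ │ └───┤ ├─────┴─┐ │ │
│↓  │     │     │ │       │ │ │
│ ╷ ╵ ┌───┤ ╶───┤ ╵ ┌───┐ ╵ │ │
│↓│   │   │     │   │↱ ↓│   │ │
│ └───┼─╴ │ ┌─┐ └─┬─┘ ╷ ├───┘ │
│↳ → ↓│   │ │ │↱ ↓│↱ ↑│↓│     │
├───┐ │ ╷ │ ╵ │ ╷ ╵ ┌─┤ │ ╷ ╶─┤
│   │↓│ │ │   │↑│↳ ↑│ │↓│ │   │
│ ╷ │ │ └─┘ ┌─┘ ├───┘ │ │ ├─╴ │
│ │ │↓│     │↱ ↑│     │↓│ │   │
│ │ │ └─┐ ┌─┘ ┌─┴───╴ │ │ │ ╶─┤
│ │ │↳ ↓│ │↱ ↑│       │↓│ │   │
│ └─┴─┐ ├─┘ ┌─┴─╴ ╷ ┌─┘ │ ├─┐ │
│     │↓│↱ ↑│     │ │↓ ↲│ │ │ │
│ ╶─┐ │ ╵ ┌─┴─╴ ╷ ├─┘ ┌─┘ ╵ │ │
│   │ │↳ ↑│     │ │↓ ↲│     │ │
├─┐ │ └───┘ ╷ ┌─┴─┘ ┌─┴───┬─┘ │
│ │ │       │ │↓ ← ↲│↱ → ↓│↱ ↓│
│ ╵ │ ╶─────┴─┘ ╶───┘ ┌─╴ ╵ ╷ │
│   │          ↳ → → ↑│  ↳ ↑│B│
└───┴─────────────────┴─────┴─┘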